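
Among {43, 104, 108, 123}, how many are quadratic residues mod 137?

(43/137) = -1 → non-residue.
(104/137) = -1 → non-residue.
(108/137) = -1 → non-residue.
(123/137) = +1 → QR.
Total quadratic residues among the 4: 1.

1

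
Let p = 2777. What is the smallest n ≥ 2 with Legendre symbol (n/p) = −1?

3

(2/2777) = +1, so 2 is a residue.
(3/2777) = −1, so 3 is the smallest positive non-residue mod 2777.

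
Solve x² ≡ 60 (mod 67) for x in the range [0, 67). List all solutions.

Since 67 ≡ 3 (mod 4), a square root of 60 is 60^((67+1)/4) = 60^17 mod 67.
Repeated squaring: 60^2≡49, 60^4≡56, 60^8≡54, 60^16≡35 (mod 67).
60^17 = 60^(16+1) ≡ 23 (mod 67).
Check: 23² = 529 ≡ 60 (mod 67). The two roots are 23 and 44.

23, 44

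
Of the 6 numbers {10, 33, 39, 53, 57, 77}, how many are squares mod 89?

(10/89) = +1 → QR.
(33/89) = -1 → non-residue.
(39/89) = +1 → QR.
(53/89) = +1 → QR.
(57/89) = +1 → QR.
(77/89) = -1 → non-residue.
Total quadratic residues among the 6: 4.

4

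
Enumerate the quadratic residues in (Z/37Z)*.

Square k = 1,…,18 (k and 37−k give the same square):
1²=1, 2²=4, 3²=9, 4²=16, 5²=25, 6²=36, 7²≡12, 8²≡27, 9²≡7, 10²≡26, 11²≡10, 12²≡33, 13²≡21, 14²≡11, 15²≡3, 16²≡34, 17²≡30, 18²≡28 (mod 37).
So the quadratic residues mod 37 are {1, 3, 4, 7, 9, 10, 11, 12, 16, 21, 25, 26, 27, 28, 30, 33, 34, 36}.

1,3,4,7,9,10,11,12,16,21,25,26,27,28,30,33,34,36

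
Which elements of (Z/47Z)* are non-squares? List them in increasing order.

5,10,11,13,15,19,20,22,23,26,29,30,31,33,35,38,39,40,41,43,44,45,46

Square k = 1,…,23 (k and 47−k give the same square):
1²=1, 2²=4, 3²=9, 4²=16, 5²=25, 6²=36, 7²≡2, 8²≡17, 9²≡34, 10²≡6, 11²≡27, 12²≡3, 13²≡28, 14²≡8, 15²≡37, 16²≡21, 17²≡7, 18²≡42, 19²≡32, 20²≡24, 21²≡18, 22²≡14, 23²≡12 (mod 47).
The residues are {1, 2, 3, 4, 6, 7, 8, 9, 12, 14, 16, 17, 18, 21, 24, 25, 27, 28, 32, 34, 36, 37, 42}; the non-residues are the remaining 23 nonzero classes.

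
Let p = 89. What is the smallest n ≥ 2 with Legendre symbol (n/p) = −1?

(2/89) = +1, so 2 is a residue.
(3/89) = −1, so 3 is the smallest positive non-residue mod 89.

3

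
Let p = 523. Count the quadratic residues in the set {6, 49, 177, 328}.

(6/523) = +1 → QR.
(49/523) = +1 → QR.
(177/523) = +1 → QR.
(328/523) = -1 → non-residue.
Total quadratic residues among the 4: 3.

3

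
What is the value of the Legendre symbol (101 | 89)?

First reduce: 101 ≡ 12 (mod 89).
Pull out 2^2: since 89 ≡ 1 (mod 8), (2/89) = +1, so (2/89)^2 = +1.
Reciprocity: 3 ≡ 3 and 89 ≡ 1 (mod 4), so (3/89) = +(89/3).
Reduce top mod 3: now compute (2/3).
Pull out 2: since 3 ≡ 3 (mod 8), (2/3) = -1.
Reached (1/3) = 1. Collecting the sign flips along the way, the symbol is -1.

-1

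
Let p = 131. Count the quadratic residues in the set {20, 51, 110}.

1

(20/131) = +1 → QR.
(51/131) = -1 → non-residue.
(110/131) = -1 → non-residue.
Total quadratic residues among the 3: 1.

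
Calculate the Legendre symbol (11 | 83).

Reciprocity: 11 ≡ 3 and 83 ≡ 3 (mod 4), so (11/83) = −(83/11).
Reduce top mod 11: now compute (6/11).
Pull out 2: since 11 ≡ 3 (mod 8), (2/11) = -1.
Reciprocity: 3 ≡ 3 and 11 ≡ 3 (mod 4), so (3/11) = −(11/3).
Reduce top mod 3: now compute (2/3).
Pull out 2: since 3 ≡ 3 (mod 8), (2/3) = -1.
Reached (1/3) = 1. Collecting the sign flips along the way, the symbol is +1.

1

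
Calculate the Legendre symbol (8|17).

1

Pull out 2^3: since 17 ≡ 1 (mod 8), (2/17) = +1, so (2/17)^3 = +1.
Reached (1/17) = 1. Collecting the sign flips along the way, the symbol is +1.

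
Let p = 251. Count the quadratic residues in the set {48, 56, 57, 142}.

(48/251) = +1 → QR.
(56/251) = -1 → non-residue.
(57/251) = -1 → non-residue.
(142/251) = +1 → QR.
Total quadratic residues among the 4: 2.

2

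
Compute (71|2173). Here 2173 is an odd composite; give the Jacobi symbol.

1

Reciprocity: 71 ≡ 3 and 2173 ≡ 1 (mod 4), so (71/2173) = +(2173/71).
Reduce top mod 71: now compute (43/71).
Reciprocity: 43 ≡ 3 and 71 ≡ 3 (mod 4), so (43/71) = −(71/43).
Reduce top mod 43: now compute (28/43).
Pull out 2^2: since 43 ≡ 3 (mod 8), (2/43) = -1, so (2/43)^2 = +1.
Reciprocity: 7 ≡ 3 and 43 ≡ 3 (mod 4), so (7/43) = −(43/7).
Reduce top mod 7: now compute (1/7).
Reached (1/7) = 1. Collecting the sign flips along the way, the symbol is +1.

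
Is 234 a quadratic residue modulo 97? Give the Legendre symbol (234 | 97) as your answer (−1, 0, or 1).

-1

Euler's criterion: (234/97) ≡ 40^48 (mod 97).
40^2 ≡ 48 (mod 97)
40^4 ≡ 73 (mod 97)
40^8 ≡ 91 (mod 97)
40^16 ≡ 36 (mod 97)
40^32 ≡ 35 (mod 97)
40^48 = 40^(32+16) ≡ 96 (mod 97).
Result is 96 ≡ −1, so (234/97) = −1.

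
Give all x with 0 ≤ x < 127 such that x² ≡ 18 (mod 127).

48, 79

Since 127 ≡ 3 (mod 4), a square root of 18 is 18^((127+1)/4) = 18^32 mod 127.
Repeated squaring: 18^2≡70, 18^4≡74, 18^8≡15, 18^16≡98, 18^32≡79 (mod 127).
18^32 = 18^(32) ≡ 79 (mod 127).
Check: 79² = 6241 ≡ 18 (mod 127). The two roots are 48 and 79.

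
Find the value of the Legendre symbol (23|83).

1

Reciprocity: 23 ≡ 3 and 83 ≡ 3 (mod 4), so (23/83) = −(83/23).
Reduce top mod 23: now compute (14/23).
Pull out 2: since 23 ≡ 7 (mod 8), (2/23) = +1.
Reciprocity: 7 ≡ 3 and 23 ≡ 3 (mod 4), so (7/23) = −(23/7).
Reduce top mod 7: now compute (2/7).
Pull out 2: since 7 ≡ 7 (mod 8), (2/7) = +1.
Reached (1/7) = 1. Collecting the sign flips along the way, the symbol is +1.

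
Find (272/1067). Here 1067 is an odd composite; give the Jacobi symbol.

1

Pull out 2^4: since 1067 ≡ 3 (mod 8), (2/1067) = -1, so (2/1067)^4 = +1.
Reciprocity: 17 ≡ 1 and 1067 ≡ 3 (mod 4), so (17/1067) = +(1067/17).
Reduce top mod 17: now compute (13/17).
Reciprocity: 13 ≡ 1 and 17 ≡ 1 (mod 4), so (13/17) = +(17/13).
Reduce top mod 13: now compute (4/13).
Pull out 2^2: since 13 ≡ 5 (mod 8), (2/13) = -1, so (2/13)^2 = +1.
Reached (1/13) = 1. Collecting the sign flips along the way, the symbol is +1.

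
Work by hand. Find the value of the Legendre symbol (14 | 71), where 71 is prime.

-1

Pull out 2: since 71 ≡ 7 (mod 8), (2/71) = +1.
Reciprocity: 7 ≡ 3 and 71 ≡ 3 (mod 4), so (7/71) = −(71/7).
Reduce top mod 7: now compute (1/7).
Reached (1/7) = 1. Collecting the sign flips along the way, the symbol is -1.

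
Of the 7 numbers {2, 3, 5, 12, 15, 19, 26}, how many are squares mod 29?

(2/29) = -1 → non-residue.
(3/29) = -1 → non-residue.
(5/29) = +1 → QR.
(12/29) = -1 → non-residue.
(15/29) = -1 → non-residue.
(19/29) = -1 → non-residue.
(26/29) = -1 → non-residue.
Total quadratic residues among the 7: 1.

1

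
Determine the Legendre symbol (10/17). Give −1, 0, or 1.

Pull out 2: since 17 ≡ 1 (mod 8), (2/17) = +1.
Reciprocity: 5 ≡ 1 and 17 ≡ 1 (mod 4), so (5/17) = +(17/5).
Reduce top mod 5: now compute (2/5).
Pull out 2: since 5 ≡ 5 (mod 8), (2/5) = -1.
Reached (1/5) = 1. Collecting the sign flips along the way, the symbol is -1.

-1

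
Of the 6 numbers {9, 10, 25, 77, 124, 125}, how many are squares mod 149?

4

(9/149) = +1 → QR.
(10/149) = -1 → non-residue.
(25/149) = +1 → QR.
(77/149) = -1 → non-residue.
(124/149) = +1 → QR.
(125/149) = +1 → QR.
Total quadratic residues among the 6: 4.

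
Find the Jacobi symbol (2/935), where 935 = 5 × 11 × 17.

Pull out 2: since 935 ≡ 7 (mod 8), (2/935) = +1.
Reached (1/935) = 1. Collecting the sign flips along the way, the symbol is +1.

1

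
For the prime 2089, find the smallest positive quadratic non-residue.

7

(2/2089) = +1, so 2 is a residue.
(3/2089) = +1, so 3 is a residue.
(4/2089) = +1, so 4 is a residue.
(5/2089) = +1, so 5 is a residue.
(6/2089) = +1, so 6 is a residue.
(7/2089) = −1, so 7 is the smallest positive non-residue mod 2089.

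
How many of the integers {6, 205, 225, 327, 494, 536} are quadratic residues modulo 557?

(6/557) = +1 → QR.
(205/557) = +1 → QR.
(225/557) = +1 → QR.
(327/557) = -1 → non-residue.
(494/557) = +1 → QR.
(536/557) = -1 → non-residue.
Total quadratic residues among the 6: 4.

4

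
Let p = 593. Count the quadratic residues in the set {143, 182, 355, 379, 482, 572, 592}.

(143/593) = +1 → QR.
(182/593) = +1 → QR.
(355/593) = -1 → non-residue.
(379/593) = -1 → non-residue.
(482/593) = -1 → non-residue.
(572/593) = +1 → QR.
(592/593) = +1 → QR.
Total quadratic residues among the 7: 4.

4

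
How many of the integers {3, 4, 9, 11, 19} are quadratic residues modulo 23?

(3/23) = +1 → QR.
(4/23) = +1 → QR.
(9/23) = +1 → QR.
(11/23) = -1 → non-residue.
(19/23) = -1 → non-residue.
Total quadratic residues among the 5: 3.

3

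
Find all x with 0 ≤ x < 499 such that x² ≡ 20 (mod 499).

100, 399

Since 499 ≡ 3 (mod 4), a square root of 20 is 20^((499+1)/4) = 20^125 mod 499.
Repeated squaring: 20^2≡400, 20^4≡320, 20^8≡105, 20^16≡47, 20^32≡213, 20^64≡459 (mod 499).
20^125 = 20^(64+32+16+8+4+1) ≡ 100 (mod 499).
Check: 100² = 10000 ≡ 20 (mod 499). The two roots are 100 and 399.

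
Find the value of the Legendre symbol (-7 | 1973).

-1

First reduce: -7 ≡ 1966 (mod 1973).
Pull out 2: since 1973 ≡ 5 (mod 8), (2/1973) = -1.
Reciprocity: 983 ≡ 3 and 1973 ≡ 1 (mod 4), so (983/1973) = +(1973/983).
Reduce top mod 983: now compute (7/983).
Reciprocity: 7 ≡ 3 and 983 ≡ 3 (mod 4), so (7/983) = −(983/7).
Reduce top mod 7: now compute (3/7).
Reciprocity: 3 ≡ 3 and 7 ≡ 3 (mod 4), so (3/7) = −(7/3).
Reduce top mod 3: now compute (1/3).
Reached (1/3) = 1. Collecting the sign flips along the way, the symbol is -1.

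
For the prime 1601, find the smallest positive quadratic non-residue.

(2/1601) = +1, so 2 is a residue.
(3/1601) = −1, so 3 is the smallest positive non-residue mod 1601.

3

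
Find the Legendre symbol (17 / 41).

Reciprocity: 17 ≡ 1 and 41 ≡ 1 (mod 4), so (17/41) = +(41/17).
Reduce top mod 17: now compute (7/17).
Reciprocity: 7 ≡ 3 and 17 ≡ 1 (mod 4), so (7/17) = +(17/7).
Reduce top mod 7: now compute (3/7).
Reciprocity: 3 ≡ 3 and 7 ≡ 3 (mod 4), so (3/7) = −(7/3).
Reduce top mod 3: now compute (1/3).
Reached (1/3) = 1. Collecting the sign flips along the way, the symbol is -1.

-1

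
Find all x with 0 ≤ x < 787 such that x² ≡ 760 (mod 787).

84, 703

Since 787 ≡ 3 (mod 4), a square root of 760 is 760^((787+1)/4) = 760^197 mod 787.
Repeated squaring: 760^2≡729, 760^4≡216, 760^8≡223, 760^16≡148, 760^32≡655, 760^64≡110, 760^128≡295 (mod 787).
760^197 = 760^(128+64+4+1) ≡ 703 (mod 787).
Check: 703² = 494209 ≡ 760 (mod 787). The two roots are 84 and 703.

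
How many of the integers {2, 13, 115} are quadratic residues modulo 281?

1

(2/281) = +1 → QR.
(13/281) = -1 → non-residue.
(115/281) = -1 → non-residue.
Total quadratic residues among the 3: 1.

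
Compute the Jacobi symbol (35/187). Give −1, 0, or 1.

Reciprocity: 35 ≡ 3 and 187 ≡ 3 (mod 4), so (35/187) = −(187/35).
Reduce top mod 35: now compute (12/35).
Pull out 2^2: since 35 ≡ 3 (mod 8), (2/35) = -1, so (2/35)^2 = +1.
Reciprocity: 3 ≡ 3 and 35 ≡ 3 (mod 4), so (3/35) = −(35/3).
Reduce top mod 3: now compute (2/3).
Pull out 2: since 3 ≡ 3 (mod 8), (2/3) = -1.
Reached (1/3) = 1. Collecting the sign flips along the way, the symbol is -1.

-1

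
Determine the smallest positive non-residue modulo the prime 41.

(2/41) = +1, so 2 is a residue.
(3/41) = −1, so 3 is the smallest positive non-residue mod 41.

3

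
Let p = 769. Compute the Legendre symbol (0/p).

Top reduces to 0: gcd > 1, so the symbol is 0.

0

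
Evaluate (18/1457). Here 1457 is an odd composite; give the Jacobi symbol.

Pull out 2: since 1457 ≡ 1 (mod 8), (2/1457) = +1.
Reciprocity: 9 ≡ 1 and 1457 ≡ 1 (mod 4), so (9/1457) = +(1457/9).
Reduce top mod 9: now compute (8/9).
Pull out 2^3: since 9 ≡ 1 (mod 8), (2/9) = +1, so (2/9)^3 = +1.
Reached (1/9) = 1. Collecting the sign flips along the way, the symbol is +1.

1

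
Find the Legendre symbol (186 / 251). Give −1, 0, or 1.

Euler's criterion: (186/251) ≡ 186^125 (mod 251).
186^2 ≡ 209 (mod 251)
186^4 ≡ 7 (mod 251)
186^8 ≡ 49 (mod 251)
186^16 ≡ 142 (mod 251)
186^32 ≡ 84 (mod 251)
186^64 ≡ 28 (mod 251)
186^125 = 186^(64+32+16+8+4+1) ≡ 250 (mod 251).
Result is 250 ≡ −1, so (186/251) = −1.

-1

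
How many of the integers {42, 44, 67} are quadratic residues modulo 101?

(42/101) = -1 → non-residue.
(44/101) = -1 → non-residue.
(67/101) = -1 → non-residue.
Total quadratic residues among the 3: 0.

0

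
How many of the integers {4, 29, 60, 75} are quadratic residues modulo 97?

(4/97) = +1 → QR.
(29/97) = -1 → non-residue.
(60/97) = -1 → non-residue.
(75/97) = +1 → QR.
Total quadratic residues among the 4: 2.

2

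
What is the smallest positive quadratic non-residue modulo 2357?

2

(2/2357) = −1, so 2 is the smallest positive non-residue mod 2357.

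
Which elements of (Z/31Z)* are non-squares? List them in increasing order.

3, 6, 11, 12, 13, 15, 17, 21, 22, 23, 24, 26, 27, 29, 30

Square k = 1,…,15 (k and 31−k give the same square):
1²=1, 2²=4, 3²=9, 4²=16, 5²=25, 6²≡5, 7²≡18, 8²≡2, 9²≡19, 10²≡7, 11²≡28, 12²≡20, 13²≡14, 14²≡10, 15²≡8 (mod 31).
The residues are {1, 2, 4, 5, 7, 8, 9, 10, 14, 16, 18, 19, 20, 25, 28}; the non-residues are the remaining 15 nonzero classes.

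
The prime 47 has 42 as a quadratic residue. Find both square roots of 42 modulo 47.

18, 29

Since 47 ≡ 3 (mod 4), a square root of 42 is 42^((47+1)/4) = 42^12 mod 47.
Repeated squaring: 42^2≡25, 42^4≡14, 42^8≡8 (mod 47).
42^12 = 42^(8+4) ≡ 18 (mod 47).
Check: 18² = 324 ≡ 42 (mod 47). The two roots are 18 and 29.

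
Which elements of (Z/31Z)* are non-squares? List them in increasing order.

Square k = 1,…,15 (k and 31−k give the same square):
1²=1, 2²=4, 3²=9, 4²=16, 5²=25, 6²≡5, 7²≡18, 8²≡2, 9²≡19, 10²≡7, 11²≡28, 12²≡20, 13²≡14, 14²≡10, 15²≡8 (mod 31).
The residues are {1, 2, 4, 5, 7, 8, 9, 10, 14, 16, 18, 19, 20, 25, 28}; the non-residues are the remaining 15 nonzero classes.

3,6,11,12,13,15,17,21,22,23,24,26,27,29,30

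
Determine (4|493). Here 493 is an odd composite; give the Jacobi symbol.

Pull out 2^2: since 493 ≡ 5 (mod 8), (2/493) = -1, so (2/493)^2 = +1.
Reached (1/493) = 1. Collecting the sign flips along the way, the symbol is +1.

1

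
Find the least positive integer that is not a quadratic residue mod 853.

(2/853) = −1, so 2 is the smallest positive non-residue mod 853.

2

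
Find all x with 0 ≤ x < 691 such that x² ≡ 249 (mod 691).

167, 524

Since 691 ≡ 3 (mod 4), a square root of 249 is 249^((691+1)/4) = 249^173 mod 691.
Repeated squaring: 249^2≡502, 249^4≡480, 249^8≡297, 249^16≡452, 249^32≡459, 249^64≡617, 249^128≡639 (mod 691).
249^173 = 249^(128+32+8+4+1) ≡ 167 (mod 691).
Check: 167² = 27889 ≡ 249 (mod 691). The two roots are 167 and 524.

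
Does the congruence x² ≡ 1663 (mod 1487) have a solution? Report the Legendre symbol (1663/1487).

1

First reduce: 1663 ≡ 176 (mod 1487).
Pull out 2^4: since 1487 ≡ 7 (mod 8), (2/1487) = +1, so (2/1487)^4 = +1.
Reciprocity: 11 ≡ 3 and 1487 ≡ 3 (mod 4), so (11/1487) = −(1487/11).
Reduce top mod 11: now compute (2/11).
Pull out 2: since 11 ≡ 3 (mod 8), (2/11) = -1.
Reached (1/11) = 1. Collecting the sign flips along the way, the symbol is +1.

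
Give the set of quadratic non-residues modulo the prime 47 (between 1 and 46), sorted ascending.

5, 10, 11, 13, 15, 19, 20, 22, 23, 26, 29, 30, 31, 33, 35, 38, 39, 40, 41, 43, 44, 45, 46

Square k = 1,…,23 (k and 47−k give the same square):
1²=1, 2²=4, 3²=9, 4²=16, 5²=25, 6²=36, 7²≡2, 8²≡17, 9²≡34, 10²≡6, 11²≡27, 12²≡3, 13²≡28, 14²≡8, 15²≡37, 16²≡21, 17²≡7, 18²≡42, 19²≡32, 20²≡24, 21²≡18, 22²≡14, 23²≡12 (mod 47).
The residues are {1, 2, 3, 4, 6, 7, 8, 9, 12, 14, 16, 17, 18, 21, 24, 25, 27, 28, 32, 34, 36, 37, 42}; the non-residues are the remaining 23 nonzero classes.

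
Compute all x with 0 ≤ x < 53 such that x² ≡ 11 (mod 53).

53 ≡ 1 (mod 4), so we find a root by search.
Trying successive values, 8² = 64 ≡ 11 (mod 53). The other root is 53 − 8 = 45.

8, 45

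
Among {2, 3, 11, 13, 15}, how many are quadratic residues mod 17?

3

(2/17) = +1 → QR.
(3/17) = -1 → non-residue.
(11/17) = -1 → non-residue.
(13/17) = +1 → QR.
(15/17) = +1 → QR.
Total quadratic residues among the 5: 3.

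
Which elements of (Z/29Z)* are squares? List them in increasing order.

1,4,5,6,7,9,13,16,20,22,23,24,25,28

Square k = 1,…,14 (k and 29−k give the same square):
1²=1, 2²=4, 3²=9, 4²=16, 5²=25, 6²≡7, 7²≡20, 8²≡6, 9²≡23, 10²≡13, 11²≡5, 12²≡28, 13²≡24, 14²≡22 (mod 29).
So the quadratic residues mod 29 are {1, 4, 5, 6, 7, 9, 13, 16, 20, 22, 23, 24, 25, 28}.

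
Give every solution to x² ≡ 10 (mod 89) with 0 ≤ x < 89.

30, 59

89 ≡ 1 (mod 4), so we find a root by search.
Trying successive values, 30² = 900 ≡ 10 (mod 89). The other root is 89 − 30 = 59.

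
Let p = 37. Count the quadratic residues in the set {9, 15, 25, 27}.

3

(9/37) = +1 → QR.
(15/37) = -1 → non-residue.
(25/37) = +1 → QR.
(27/37) = +1 → QR.
Total quadratic residues among the 4: 3.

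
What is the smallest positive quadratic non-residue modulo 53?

(2/53) = −1, so 2 is the smallest positive non-residue mod 53.

2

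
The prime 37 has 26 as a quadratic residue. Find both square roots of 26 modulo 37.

37 ≡ 1 (mod 4), so we find a root by search.
Trying successive values, 10² = 100 ≡ 26 (mod 37). The other root is 37 − 10 = 27.

10, 27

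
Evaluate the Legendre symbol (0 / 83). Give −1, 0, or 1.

Top reduces to 0: gcd > 1, so the symbol is 0.

0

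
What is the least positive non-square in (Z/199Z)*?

3

(2/199) = +1, so 2 is a residue.
(3/199) = −1, so 3 is the smallest positive non-residue mod 199.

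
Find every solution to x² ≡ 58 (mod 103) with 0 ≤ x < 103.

26, 77

Since 103 ≡ 3 (mod 4), a square root of 58 is 58^((103+1)/4) = 58^26 mod 103.
Repeated squaring: 58^2≡68, 58^4≡92, 58^8≡18, 58^16≡15 (mod 103).
58^26 = 58^(16+8+2) ≡ 26 (mod 103).
Check: 26² = 676 ≡ 58 (mod 103). The two roots are 26 and 77.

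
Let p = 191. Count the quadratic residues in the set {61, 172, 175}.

1

(61/191) = -1 → non-residue.
(172/191) = +1 → QR.
(175/191) = -1 → non-residue.
Total quadratic residues among the 3: 1.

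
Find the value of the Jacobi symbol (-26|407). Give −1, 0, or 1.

-1

First reduce: -26 ≡ 381 (mod 407).
Reciprocity: 381 ≡ 1 and 407 ≡ 3 (mod 4), so (381/407) = +(407/381).
Reduce top mod 381: now compute (26/381).
Pull out 2: since 381 ≡ 5 (mod 8), (2/381) = -1.
Reciprocity: 13 ≡ 1 and 381 ≡ 1 (mod 4), so (13/381) = +(381/13).
Reduce top mod 13: now compute (4/13).
Pull out 2^2: since 13 ≡ 5 (mod 8), (2/13) = -1, so (2/13)^2 = +1.
Reached (1/13) = 1. Collecting the sign flips along the way, the symbol is -1.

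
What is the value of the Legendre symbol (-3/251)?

First reduce: -3 ≡ 248 (mod 251).
Pull out 2^3: since 251 ≡ 3 (mod 8), (2/251) = -1, so (2/251)^3 = -1.
Reciprocity: 31 ≡ 3 and 251 ≡ 3 (mod 4), so (31/251) = −(251/31).
Reduce top mod 31: now compute (3/31).
Reciprocity: 3 ≡ 3 and 31 ≡ 3 (mod 4), so (3/31) = −(31/3).
Reduce top mod 3: now compute (1/3).
Reached (1/3) = 1. Collecting the sign flips along the way, the symbol is -1.

-1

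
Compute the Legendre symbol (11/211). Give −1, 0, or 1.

Reciprocity: 11 ≡ 3 and 211 ≡ 3 (mod 4), so (11/211) = −(211/11).
Reduce top mod 11: now compute (2/11).
Pull out 2: since 11 ≡ 3 (mod 8), (2/11) = -1.
Reached (1/11) = 1. Collecting the sign flips along the way, the symbol is +1.

1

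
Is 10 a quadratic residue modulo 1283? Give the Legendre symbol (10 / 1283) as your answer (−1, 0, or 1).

Pull out 2: since 1283 ≡ 3 (mod 8), (2/1283) = -1.
Reciprocity: 5 ≡ 1 and 1283 ≡ 3 (mod 4), so (5/1283) = +(1283/5).
Reduce top mod 5: now compute (3/5).
Reciprocity: 3 ≡ 3 and 5 ≡ 1 (mod 4), so (3/5) = +(5/3).
Reduce top mod 3: now compute (2/3).
Pull out 2: since 3 ≡ 3 (mod 8), (2/3) = -1.
Reached (1/3) = 1. Collecting the sign flips along the way, the symbol is +1.

1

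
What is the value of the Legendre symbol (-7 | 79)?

First reduce: -7 ≡ 72 (mod 79).
Pull out 2^3: since 79 ≡ 7 (mod 8), (2/79) = +1, so (2/79)^3 = +1.
Reciprocity: 9 ≡ 1 and 79 ≡ 3 (mod 4), so (9/79) = +(79/9).
Reduce top mod 9: now compute (7/9).
Reciprocity: 7 ≡ 3 and 9 ≡ 1 (mod 4), so (7/9) = +(9/7).
Reduce top mod 7: now compute (2/7).
Pull out 2: since 7 ≡ 7 (mod 8), (2/7) = +1.
Reached (1/7) = 1. Collecting the sign flips along the way, the symbol is +1.

1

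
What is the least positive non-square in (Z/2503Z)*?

3

(2/2503) = +1, so 2 is a residue.
(3/2503) = −1, so 3 is the smallest positive non-residue mod 2503.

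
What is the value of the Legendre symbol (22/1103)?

Pull out 2: since 1103 ≡ 7 (mod 8), (2/1103) = +1.
Reciprocity: 11 ≡ 3 and 1103 ≡ 3 (mod 4), so (11/1103) = −(1103/11).
Reduce top mod 11: now compute (3/11).
Reciprocity: 3 ≡ 3 and 11 ≡ 3 (mod 4), so (3/11) = −(11/3).
Reduce top mod 3: now compute (2/3).
Pull out 2: since 3 ≡ 3 (mod 8), (2/3) = -1.
Reached (1/3) = 1. Collecting the sign flips along the way, the symbol is -1.

-1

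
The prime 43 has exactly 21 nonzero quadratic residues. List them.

Square k = 1,…,21 (k and 43−k give the same square):
1²=1, 2²=4, 3²=9, 4²=16, 5²=25, 6²=36, 7²≡6, 8²≡21, 9²≡38, 10²≡14, 11²≡35, 12²≡15, 13²≡40, 14²≡24, 15²≡10, 16²≡41, 17²≡31, 18²≡23, 19²≡17, 20²≡13, 21²≡11 (mod 43).
So the quadratic residues mod 43 are {1, 4, 6, 9, 10, 11, 13, 14, 15, 16, 17, 21, 23, 24, 25, 31, 35, 36, 38, 40, 41}.

1, 4, 6, 9, 10, 11, 13, 14, 15, 16, 17, 21, 23, 24, 25, 31, 35, 36, 38, 40, 41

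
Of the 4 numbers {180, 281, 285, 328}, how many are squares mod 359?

3

(180/359) = +1 → QR.
(281/359) = +1 → QR.
(285/359) = -1 → non-residue.
(328/359) = +1 → QR.
Total quadratic residues among the 4: 3.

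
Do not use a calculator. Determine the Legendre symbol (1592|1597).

-1

Pull out 2^3: since 1597 ≡ 5 (mod 8), (2/1597) = -1, so (2/1597)^3 = -1.
Reciprocity: 199 ≡ 3 and 1597 ≡ 1 (mod 4), so (199/1597) = +(1597/199).
Reduce top mod 199: now compute (5/199).
Reciprocity: 5 ≡ 1 and 199 ≡ 3 (mod 4), so (5/199) = +(199/5).
Reduce top mod 5: now compute (4/5).
Pull out 2^2: since 5 ≡ 5 (mod 8), (2/5) = -1, so (2/5)^2 = +1.
Reached (1/5) = 1. Collecting the sign flips along the way, the symbol is -1.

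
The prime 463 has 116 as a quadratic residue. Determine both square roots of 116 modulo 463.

Since 463 ≡ 3 (mod 4), a square root of 116 is 116^((463+1)/4) = 116^116 mod 463.
Repeated squaring: 116^2≡29, 116^4≡378, 116^8≡280, 116^16≡153, 116^32≡259, 116^64≡409 (mod 463).
116^116 = 116^(64+32+16+4) ≡ 232 (mod 463).
Check: 232² = 53824 ≡ 116 (mod 463). The two roots are 231 and 232.

231, 232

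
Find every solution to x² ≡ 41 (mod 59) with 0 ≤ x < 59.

10, 49

Since 59 ≡ 3 (mod 4), a square root of 41 is 41^((59+1)/4) = 41^15 mod 59.
Repeated squaring: 41^2≡29, 41^4≡15, 41^8≡48 (mod 59).
41^15 = 41^(8+4+2+1) ≡ 49 (mod 59).
Check: 49² = 2401 ≡ 41 (mod 59). The two roots are 10 and 49.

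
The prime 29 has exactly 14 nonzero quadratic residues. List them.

1 4 5 6 7 9 13 16 20 22 23 24 25 28

Square k = 1,…,14 (k and 29−k give the same square):
1²=1, 2²=4, 3²=9, 4²=16, 5²=25, 6²≡7, 7²≡20, 8²≡6, 9²≡23, 10²≡13, 11²≡5, 12²≡28, 13²≡24, 14²≡22 (mod 29).
So the quadratic residues mod 29 are {1, 4, 5, 6, 7, 9, 13, 16, 20, 22, 23, 24, 25, 28}.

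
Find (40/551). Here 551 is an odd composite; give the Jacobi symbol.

1

Pull out 2^3: since 551 ≡ 7 (mod 8), (2/551) = +1, so (2/551)^3 = +1.
Reciprocity: 5 ≡ 1 and 551 ≡ 3 (mod 4), so (5/551) = +(551/5).
Reduce top mod 5: now compute (1/5).
Reached (1/5) = 1. Collecting the sign flips along the way, the symbol is +1.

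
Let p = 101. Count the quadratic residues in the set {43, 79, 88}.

(43/101) = +1 → QR.
(79/101) = +1 → QR.
(88/101) = +1 → QR.
Total quadratic residues among the 3: 3.

3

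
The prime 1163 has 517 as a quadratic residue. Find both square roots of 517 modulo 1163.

388, 775

Since 1163 ≡ 3 (mod 4), a square root of 517 is 517^((1163+1)/4) = 517^291 mod 1163.
Repeated squaring: 517^2≡962, 517^4≡859, 517^8≡539, 517^16≡934, 517^32≡106, 517^64≡769, 517^128≡557, 517^256≡891 (mod 1163).
517^291 = 517^(256+32+2+1) ≡ 388 (mod 1163).
Check: 388² = 150544 ≡ 517 (mod 1163). The two roots are 388 and 775.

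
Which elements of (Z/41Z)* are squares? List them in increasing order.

1, 2, 4, 5, 8, 9, 10, 16, 18, 20, 21, 23, 25, 31, 32, 33, 36, 37, 39, 40

Square k = 1,…,20 (k and 41−k give the same square):
1²=1, 2²=4, 3²=9, 4²=16, 5²=25, 6²=36, 7²≡8, 8²≡23, 9²≡40, 10²≡18, 11²≡39, 12²≡21, 13²≡5, 14²≡32, 15²≡20, 16²≡10, 17²≡2, 18²≡37, 19²≡33, 20²≡31 (mod 41).
So the quadratic residues mod 41 are {1, 2, 4, 5, 8, 9, 10, 16, 18, 20, 21, 23, 25, 31, 32, 33, 36, 37, 39, 40}.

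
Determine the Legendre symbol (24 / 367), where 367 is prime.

-1

Pull out 2^3: since 367 ≡ 7 (mod 8), (2/367) = +1, so (2/367)^3 = +1.
Reciprocity: 3 ≡ 3 and 367 ≡ 3 (mod 4), so (3/367) = −(367/3).
Reduce top mod 3: now compute (1/3).
Reached (1/3) = 1. Collecting the sign flips along the way, the symbol is -1.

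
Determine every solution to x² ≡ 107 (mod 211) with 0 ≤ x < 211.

Since 211 ≡ 3 (mod 4), a square root of 107 is 107^((211+1)/4) = 107^53 mod 211.
Repeated squaring: 107^2≡55, 107^4≡71, 107^8≡188, 107^16≡107, 107^32≡55 (mod 211).
107^53 = 107^(32+16+4+1) ≡ 188 (mod 211).
Check: 188² = 35344 ≡ 107 (mod 211). The two roots are 23 and 188.

23, 188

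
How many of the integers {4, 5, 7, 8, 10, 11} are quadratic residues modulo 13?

2

(4/13) = +1 → QR.
(5/13) = -1 → non-residue.
(7/13) = -1 → non-residue.
(8/13) = -1 → non-residue.
(10/13) = +1 → QR.
(11/13) = -1 → non-residue.
Total quadratic residues among the 6: 2.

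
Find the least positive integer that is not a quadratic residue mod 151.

3

(2/151) = +1, so 2 is a residue.
(3/151) = −1, so 3 is the smallest positive non-residue mod 151.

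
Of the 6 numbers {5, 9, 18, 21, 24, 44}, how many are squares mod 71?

(5/71) = +1 → QR.
(9/71) = +1 → QR.
(18/71) = +1 → QR.
(21/71) = -1 → non-residue.
(24/71) = +1 → QR.
(44/71) = -1 → non-residue.
Total quadratic residues among the 6: 4.

4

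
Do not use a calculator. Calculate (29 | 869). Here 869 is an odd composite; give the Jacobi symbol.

Reciprocity: 29 ≡ 1 and 869 ≡ 1 (mod 4), so (29/869) = +(869/29).
Reduce top mod 29: now compute (28/29).
Pull out 2^2: since 29 ≡ 5 (mod 8), (2/29) = -1, so (2/29)^2 = +1.
Reciprocity: 7 ≡ 3 and 29 ≡ 1 (mod 4), so (7/29) = +(29/7).
Reduce top mod 7: now compute (1/7).
Reached (1/7) = 1. Collecting the sign flips along the way, the symbol is +1.

1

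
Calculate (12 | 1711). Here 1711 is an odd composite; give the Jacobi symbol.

Pull out 2^2: since 1711 ≡ 7 (mod 8), (2/1711) = +1, so (2/1711)^2 = +1.
Reciprocity: 3 ≡ 3 and 1711 ≡ 3 (mod 4), so (3/1711) = −(1711/3).
Reduce top mod 3: now compute (1/3).
Reached (1/3) = 1. Collecting the sign flips along the way, the symbol is -1.

-1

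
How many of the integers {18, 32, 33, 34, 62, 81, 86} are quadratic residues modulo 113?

4

(18/113) = +1 → QR.
(32/113) = +1 → QR.
(33/113) = -1 → non-residue.
(34/113) = -1 → non-residue.
(62/113) = +1 → QR.
(81/113) = +1 → QR.
(86/113) = -1 → non-residue.
Total quadratic residues among the 7: 4.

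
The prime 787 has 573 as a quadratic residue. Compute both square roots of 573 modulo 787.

61, 726

Since 787 ≡ 3 (mod 4), a square root of 573 is 573^((787+1)/4) = 573^197 mod 787.
Repeated squaring: 573^2≡150, 573^4≡464, 573^8≡445, 573^16≡488, 573^32≡470, 573^64≡540, 573^128≡410 (mod 787).
573^197 = 573^(128+64+4+1) ≡ 726 (mod 787).
Check: 726² = 527076 ≡ 573 (mod 787). The two roots are 61 and 726.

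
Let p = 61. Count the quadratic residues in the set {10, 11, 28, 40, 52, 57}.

(10/61) = -1 → non-residue.
(11/61) = -1 → non-residue.
(28/61) = -1 → non-residue.
(40/61) = -1 → non-residue.
(52/61) = +1 → QR.
(57/61) = +1 → QR.
Total quadratic residues among the 6: 2.

2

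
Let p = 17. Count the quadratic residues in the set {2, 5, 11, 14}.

1

(2/17) = +1 → QR.
(5/17) = -1 → non-residue.
(11/17) = -1 → non-residue.
(14/17) = -1 → non-residue.
Total quadratic residues among the 4: 1.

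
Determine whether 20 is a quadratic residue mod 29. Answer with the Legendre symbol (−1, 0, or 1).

Pull out 2^2: since 29 ≡ 5 (mod 8), (2/29) = -1, so (2/29)^2 = +1.
Reciprocity: 5 ≡ 1 and 29 ≡ 1 (mod 4), so (5/29) = +(29/5).
Reduce top mod 5: now compute (4/5).
Pull out 2^2: since 5 ≡ 5 (mod 8), (2/5) = -1, so (2/5)^2 = +1.
Reached (1/5) = 1. Collecting the sign flips along the way, the symbol is +1.

1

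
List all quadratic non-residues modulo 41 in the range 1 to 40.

3,6,7,11,12,13,14,15,17,19,22,24,26,27,28,29,30,34,35,38

Square k = 1,…,20 (k and 41−k give the same square):
1²=1, 2²=4, 3²=9, 4²=16, 5²=25, 6²=36, 7²≡8, 8²≡23, 9²≡40, 10²≡18, 11²≡39, 12²≡21, 13²≡5, 14²≡32, 15²≡20, 16²≡10, 17²≡2, 18²≡37, 19²≡33, 20²≡31 (mod 41).
The residues are {1, 2, 4, 5, 8, 9, 10, 16, 18, 20, 21, 23, 25, 31, 32, 33, 36, 37, 39, 40}; the non-residues are the remaining 20 nonzero classes.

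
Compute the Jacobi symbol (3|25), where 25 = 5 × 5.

1

Reciprocity: 3 ≡ 3 and 25 ≡ 1 (mod 4), so (3/25) = +(25/3).
Reduce top mod 3: now compute (1/3).
Reached (1/3) = 1. Collecting the sign flips along the way, the symbol is +1.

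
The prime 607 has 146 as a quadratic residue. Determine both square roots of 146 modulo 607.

Since 607 ≡ 3 (mod 4), a square root of 146 is 146^((607+1)/4) = 146^152 mod 607.
Repeated squaring: 146^2≡71, 146^4≡185, 146^8≡233, 146^16≡266, 146^32≡344, 146^64≡578, 146^128≡234 (mod 607).
146^152 = 146^(128+16+8) ≡ 408 (mod 607).
Check: 408² = 166464 ≡ 146 (mod 607). The two roots are 199 and 408.

199, 408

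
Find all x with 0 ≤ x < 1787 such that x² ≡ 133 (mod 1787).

Since 1787 ≡ 3 (mod 4), a square root of 133 is 133^((1787+1)/4) = 133^447 mod 1787.
Repeated squaring: 133^2≡1606, 133^4≡595, 133^8≡199, 133^16≡287, 133^32≡167, 133^64≡1084, 133^128≡997, 133^256≡437 (mod 1787).
133^447 = 133^(256+128+32+16+8+4+2+1) ≡ 1026 (mod 1787).
Check: 1026² = 1052676 ≡ 133 (mod 1787). The two roots are 761 and 1026.

761, 1026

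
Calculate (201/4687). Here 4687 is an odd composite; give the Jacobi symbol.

1

Reciprocity: 201 ≡ 1 and 4687 ≡ 3 (mod 4), so (201/4687) = +(4687/201).
Reduce top mod 201: now compute (64/201).
Pull out 2^6: since 201 ≡ 1 (mod 8), (2/201) = +1, so (2/201)^6 = +1.
Reached (1/201) = 1. Collecting the sign flips along the way, the symbol is +1.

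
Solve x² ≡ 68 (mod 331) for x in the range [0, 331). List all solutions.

125, 206

Since 331 ≡ 3 (mod 4), a square root of 68 is 68^((331+1)/4) = 68^83 mod 331.
Repeated squaring: 68^2≡321, 68^4≡100, 68^8≡70, 68^16≡266, 68^32≡253, 68^64≡126 (mod 331).
68^83 = 68^(64+16+2+1) ≡ 125 (mod 331).
Check: 125² = 15625 ≡ 68 (mod 331). The two roots are 125 and 206.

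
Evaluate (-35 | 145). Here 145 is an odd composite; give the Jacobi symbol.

First reduce: -35 ≡ 110 (mod 145).
Pull out 2: since 145 ≡ 1 (mod 8), (2/145) = +1.
Reciprocity: 55 ≡ 3 and 145 ≡ 1 (mod 4), so (55/145) = +(145/55).
Reduce top mod 55: now compute (35/55).
Reciprocity: 35 ≡ 3 and 55 ≡ 3 (mod 4), so (35/55) = −(55/35).
Reduce top mod 35: now compute (20/35).
Pull out 2^2: since 35 ≡ 3 (mod 8), (2/35) = -1, so (2/35)^2 = +1.
Reciprocity: 5 ≡ 1 and 35 ≡ 3 (mod 4), so (5/35) = +(35/5).
Reduce top mod 5: now compute (0/5).
Top reduces to 0: gcd > 1, so the symbol is 0.

0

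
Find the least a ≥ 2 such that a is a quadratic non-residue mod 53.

(2/53) = −1, so 2 is the smallest positive non-residue mod 53.

2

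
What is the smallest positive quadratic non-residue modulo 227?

(2/227) = −1, so 2 is the smallest positive non-residue mod 227.

2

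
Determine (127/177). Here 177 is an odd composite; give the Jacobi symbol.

Reciprocity: 127 ≡ 3 and 177 ≡ 1 (mod 4), so (127/177) = +(177/127).
Reduce top mod 127: now compute (50/127).
Pull out 2: since 127 ≡ 7 (mod 8), (2/127) = +1.
Reciprocity: 25 ≡ 1 and 127 ≡ 3 (mod 4), so (25/127) = +(127/25).
Reduce top mod 25: now compute (2/25).
Pull out 2: since 25 ≡ 1 (mod 8), (2/25) = +1.
Reached (1/25) = 1. Collecting the sign flips along the way, the symbol is +1.

1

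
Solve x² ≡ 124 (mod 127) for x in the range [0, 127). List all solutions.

39, 88

Since 127 ≡ 3 (mod 4), a square root of 124 is 124^((127+1)/4) = 124^32 mod 127.
Repeated squaring: 124^2≡9, 124^4≡81, 124^8≡84, 124^16≡71, 124^32≡88 (mod 127).
124^32 = 124^(32) ≡ 88 (mod 127).
Check: 88² = 7744 ≡ 124 (mod 127). The two roots are 39 and 88.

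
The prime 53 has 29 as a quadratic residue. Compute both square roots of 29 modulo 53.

20, 33

53 ≡ 1 (mod 4), so we find a root by search.
Trying successive values, 20² = 400 ≡ 29 (mod 53). The other root is 53 − 20 = 33.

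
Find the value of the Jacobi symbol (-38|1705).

First reduce: -38 ≡ 1667 (mod 1705).
Reciprocity: 1667 ≡ 3 and 1705 ≡ 1 (mod 4), so (1667/1705) = +(1705/1667).
Reduce top mod 1667: now compute (38/1667).
Pull out 2: since 1667 ≡ 3 (mod 8), (2/1667) = -1.
Reciprocity: 19 ≡ 3 and 1667 ≡ 3 (mod 4), so (19/1667) = −(1667/19).
Reduce top mod 19: now compute (14/19).
Pull out 2: since 19 ≡ 3 (mod 8), (2/19) = -1.
Reciprocity: 7 ≡ 3 and 19 ≡ 3 (mod 4), so (7/19) = −(19/7).
Reduce top mod 7: now compute (5/7).
Reciprocity: 5 ≡ 1 and 7 ≡ 3 (mod 4), so (5/7) = +(7/5).
Reduce top mod 5: now compute (2/5).
Pull out 2: since 5 ≡ 5 (mod 8), (2/5) = -1.
Reached (1/5) = 1. Collecting the sign flips along the way, the symbol is -1.

-1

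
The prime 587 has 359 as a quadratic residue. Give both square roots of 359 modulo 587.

160, 427

Since 587 ≡ 3 (mod 4), a square root of 359 is 359^((587+1)/4) = 359^147 mod 587.
Repeated squaring: 359^2≡328, 359^4≡163, 359^8≡154, 359^16≡236, 359^32≡518, 359^64≡65, 359^128≡116 (mod 587).
359^147 = 359^(128+16+2+1) ≡ 160 (mod 587).
Check: 160² = 25600 ≡ 359 (mod 587). The two roots are 160 and 427.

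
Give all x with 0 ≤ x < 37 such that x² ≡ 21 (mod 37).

13, 24

37 ≡ 1 (mod 4), so we find a root by search.
Trying successive values, 13² = 169 ≡ 21 (mod 37). The other root is 37 − 13 = 24.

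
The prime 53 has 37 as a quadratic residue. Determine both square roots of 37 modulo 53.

53 ≡ 1 (mod 4), so we find a root by search.
Trying successive values, 14² = 196 ≡ 37 (mod 53). The other root is 53 − 14 = 39.

14, 39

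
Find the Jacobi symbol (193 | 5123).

Reciprocity: 193 ≡ 1 and 5123 ≡ 3 (mod 4), so (193/5123) = +(5123/193).
Reduce top mod 193: now compute (105/193).
Reciprocity: 105 ≡ 1 and 193 ≡ 1 (mod 4), so (105/193) = +(193/105).
Reduce top mod 105: now compute (88/105).
Pull out 2^3: since 105 ≡ 1 (mod 8), (2/105) = +1, so (2/105)^3 = +1.
Reciprocity: 11 ≡ 3 and 105 ≡ 1 (mod 4), so (11/105) = +(105/11).
Reduce top mod 11: now compute (6/11).
Pull out 2: since 11 ≡ 3 (mod 8), (2/11) = -1.
Reciprocity: 3 ≡ 3 and 11 ≡ 3 (mod 4), so (3/11) = −(11/3).
Reduce top mod 3: now compute (2/3).
Pull out 2: since 3 ≡ 3 (mod 8), (2/3) = -1.
Reached (1/3) = 1. Collecting the sign flips along the way, the symbol is -1.

-1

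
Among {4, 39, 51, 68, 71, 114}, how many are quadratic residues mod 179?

(4/179) = +1 → QR.
(39/179) = +1 → QR.
(51/179) = +1 → QR.
(68/179) = +1 → QR.
(71/179) = -1 → non-residue.
(114/179) = -1 → non-residue.
Total quadratic residues among the 6: 4.

4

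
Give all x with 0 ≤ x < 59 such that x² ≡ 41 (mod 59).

10, 49

Since 59 ≡ 3 (mod 4), a square root of 41 is 41^((59+1)/4) = 41^15 mod 59.
Repeated squaring: 41^2≡29, 41^4≡15, 41^8≡48 (mod 59).
41^15 = 41^(8+4+2+1) ≡ 49 (mod 59).
Check: 49² = 2401 ≡ 41 (mod 59). The two roots are 10 and 49.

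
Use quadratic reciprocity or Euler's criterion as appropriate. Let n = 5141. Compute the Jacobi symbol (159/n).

Reciprocity: 159 ≡ 3 and 5141 ≡ 1 (mod 4), so (159/5141) = +(5141/159).
Reduce top mod 159: now compute (53/159).
Reciprocity: 53 ≡ 1 and 159 ≡ 3 (mod 4), so (53/159) = +(159/53).
Reduce top mod 53: now compute (0/53).
Top reduces to 0: gcd > 1, so the symbol is 0.

0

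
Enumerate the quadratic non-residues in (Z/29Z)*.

2, 3, 8, 10, 11, 12, 14, 15, 17, 18, 19, 21, 26, 27

Square k = 1,…,14 (k and 29−k give the same square):
1²=1, 2²=4, 3²=9, 4²=16, 5²=25, 6²≡7, 7²≡20, 8²≡6, 9²≡23, 10²≡13, 11²≡5, 12²≡28, 13²≡24, 14²≡22 (mod 29).
The residues are {1, 4, 5, 6, 7, 9, 13, 16, 20, 22, 23, 24, 25, 28}; the non-residues are the remaining 14 nonzero classes.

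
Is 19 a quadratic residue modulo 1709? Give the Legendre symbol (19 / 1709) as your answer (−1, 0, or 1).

-1

Reciprocity: 19 ≡ 3 and 1709 ≡ 1 (mod 4), so (19/1709) = +(1709/19).
Reduce top mod 19: now compute (18/19).
Pull out 2: since 19 ≡ 3 (mod 8), (2/19) = -1.
Reciprocity: 9 ≡ 1 and 19 ≡ 3 (mod 4), so (9/19) = +(19/9).
Reduce top mod 9: now compute (1/9).
Reached (1/9) = 1. Collecting the sign flips along the way, the symbol is -1.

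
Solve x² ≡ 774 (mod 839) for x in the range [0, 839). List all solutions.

126, 713

Since 839 ≡ 3 (mod 4), a square root of 774 is 774^((839+1)/4) = 774^210 mod 839.
Repeated squaring: 774^2≡30, 774^4≡61, 774^8≡365, 774^16≡663, 774^32≡772, 774^64≡294, 774^128≡19 (mod 839).
774^210 = 774^(128+64+16+2) ≡ 126 (mod 839).
Check: 126² = 15876 ≡ 774 (mod 839). The two roots are 126 and 713.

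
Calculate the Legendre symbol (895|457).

1

First reduce: 895 ≡ 438 (mod 457).
Pull out 2: since 457 ≡ 1 (mod 8), (2/457) = +1.
Reciprocity: 219 ≡ 3 and 457 ≡ 1 (mod 4), so (219/457) = +(457/219).
Reduce top mod 219: now compute (19/219).
Reciprocity: 19 ≡ 3 and 219 ≡ 3 (mod 4), so (19/219) = −(219/19).
Reduce top mod 19: now compute (10/19).
Pull out 2: since 19 ≡ 3 (mod 8), (2/19) = -1.
Reciprocity: 5 ≡ 1 and 19 ≡ 3 (mod 4), so (5/19) = +(19/5).
Reduce top mod 5: now compute (4/5).
Pull out 2^2: since 5 ≡ 5 (mod 8), (2/5) = -1, so (2/5)^2 = +1.
Reached (1/5) = 1. Collecting the sign flips along the way, the symbol is +1.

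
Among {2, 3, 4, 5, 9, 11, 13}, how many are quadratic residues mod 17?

(2/17) = +1 → QR.
(3/17) = -1 → non-residue.
(4/17) = +1 → QR.
(5/17) = -1 → non-residue.
(9/17) = +1 → QR.
(11/17) = -1 → non-residue.
(13/17) = +1 → QR.
Total quadratic residues among the 7: 4.

4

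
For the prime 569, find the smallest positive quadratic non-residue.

(2/569) = +1, so 2 is a residue.
(3/569) = −1, so 3 is the smallest positive non-residue mod 569.

3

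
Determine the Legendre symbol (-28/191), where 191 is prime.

Euler's criterion: (-28/191) ≡ 163^95 (mod 191).
163^2 ≡ 20 (mod 191)
163^4 ≡ 18 (mod 191)
163^8 ≡ 133 (mod 191)
163^16 ≡ 117 (mod 191)
163^32 ≡ 128 (mod 191)
163^64 ≡ 149 (mod 191)
163^95 = 163^(64+16+8+4+2+1) ≡ 1 (mod 191).
Result is 1, so (-28/191) = 1.

1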